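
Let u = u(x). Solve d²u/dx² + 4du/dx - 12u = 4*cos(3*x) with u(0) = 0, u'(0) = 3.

Characteristic equation r² + 4r - 12 = 0 factors as (r - 2)(r + 6) = 0, so r = 2, -6.
Hence u_h = C1*exp(2*x) + C2*exp(-6*x).
Try u_p = A*cos(3*x) + B*sin(3*x). Substituting and equating the coefficients of cos(3x) and sin(3x) gives A = -28/195, B = 16/195, so u_p = -28*cos(3*x)/195 + 16*sin(3*x)/195.
General solution: u = -28*cos(3*x)/195 + 16*sin(3*x)/195 + C1*exp(2*x) + C2*exp(-6*x).
Apply the initial conditions: u(0) = -28/195 + C1 + C2 = 0 and u'(0) = 16/65 - 6*C2 + 2*C1 = 3. Solving gives C1 = 47/104, C2 = -37/120.

u = -37*exp(-6*x)/120 - 28*cos(3*x)/195 + 16*sin(3*x)/195 + 47*exp(2*x)/104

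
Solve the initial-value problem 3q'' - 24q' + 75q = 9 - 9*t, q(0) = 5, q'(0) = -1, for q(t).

Divide through by 3: q'' - 8q' + 25q = 3 - 3*t.
Characteristic equation r² - 8r + 25 = 0 has discriminant (-8)² - 4·(25) = -36 < 0, so r = 4 ± 3i.
Hence q_h = C1*cos(3*t)*exp(4*t) + C2*exp(4*t)*sin(3*t).
For the particular solution try q_p = A0 + A1*t. Substituting and matching coefficients of each power of t gives A0 = 51/625, A1 = -3/25, so q_p = 51/625 - 3*t/25.
General solution: q = 51/625 - 3*t/25 + C1*cos(3*t)*exp(4*t) + C2*exp(4*t)*sin(3*t).
Apply the initial conditions: q(0) = 51/625 + C1 = 5 and q'(0) = -3/25 + 3*C2 + 4*C1 = -1. Solving gives C1 = 3074/625, C2 = -4282/625.

q = 51/625 - 3*t/25 - 4282*exp(4*t)*sin(3*t)/625 + 3074*cos(3*t)*exp(4*t)/625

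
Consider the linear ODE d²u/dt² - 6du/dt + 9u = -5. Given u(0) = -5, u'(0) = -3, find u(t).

Characteristic equation r² - 6r + 9 = 0 has discriminant (-6)² - 4·(9) = 0, so r = 3 is a repeated root.
Hence u_h = (C1 + C2*t)*exp(3*t).
For the particular solution try u_p = A0. Substituting and matching coefficients of each power of t gives A0 = -5/9, so u_p = -5/9.
General solution: u = -5/9 + C1*exp(3*t) + C2*t*exp(3*t).
Apply the initial conditions: u(0) = -5/9 + C1 = -5 and u'(0) = C2 + 3*C1 = -3. Solving gives C1 = -40/9, C2 = 31/3.

u = -5/9 - 40*exp(3*t)/9 + 31*t*exp(3*t)/3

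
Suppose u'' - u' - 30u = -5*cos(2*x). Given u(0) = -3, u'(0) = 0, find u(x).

u = -547*exp(-5*x)/319 - 63*exp(6*x)/44 + sin(2*x)/116 + 17*cos(2*x)/116

Characteristic equation r² - r - 30 = 0 factors as (r - 6)(r + 5) = 0, so r = 6, -5.
Hence u_h = C1*exp(6*x) + C2*exp(-5*x).
Try u_p = A*cos(2*x) + B*sin(2*x). Substituting and equating the coefficients of cos(2x) and sin(2x) gives A = 17/116, B = 1/116, so u_p = sin(2*x)/116 + 17*cos(2*x)/116.
General solution: u = sin(2*x)/116 + 17*cos(2*x)/116 + C1*exp(6*x) + C2*exp(-5*x).
Apply the initial conditions: u(0) = 17/116 + C1 + C2 = -3 and u'(0) = 1/58 - 5*C2 + 6*C1 = 0. Solving gives C1 = -63/44, C2 = -547/319.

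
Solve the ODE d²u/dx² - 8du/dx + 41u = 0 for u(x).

Characteristic equation r² - 8r + 41 = 0 has discriminant (-8)² - 4·(41) = -100 < 0, so r = 4 ± 5i.
Hence u_h = C1*cos(5*x)*exp(4*x) + C2*exp(4*x)*sin(5*x).

u = C1*cos(5*x)*exp(4*x) + C2*exp(4*x)*sin(5*x)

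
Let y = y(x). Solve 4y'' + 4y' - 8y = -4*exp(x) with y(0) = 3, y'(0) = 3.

y = -exp(-2*x)/9 + 28*exp(x)/9 - x*exp(x)/3

Divide through by 4: y'' + y' - 2y = -exp(x).
Characteristic equation r² + r - 2 = 0 factors as (r - 1)(r + 2) = 0, so r = 1, -2.
Hence y_h = C1*exp(x) + C2*exp(-2*x).
Since exp(x) solves the homogeneous equation (r = 1 is a root of multiplicity 1), multiply the trial by x. Try y_p = A*x*exp(x). Substituting into the equation and dividing by exp(x) gives A = -1/3, so y_p = -x*exp(x)/3.
General solution: y = C1*exp(x) + C2*exp(-2*x) - x*exp(x)/3.
Apply the initial conditions: y(0) = C1 + C2 = 3 and y'(0) = -1/3 + C1 - 2*C2 = 3. Solving gives C1 = 28/9, C2 = -1/9.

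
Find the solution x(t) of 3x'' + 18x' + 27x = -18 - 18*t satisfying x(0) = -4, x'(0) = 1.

x = -2/9 - 34*exp(-3*t)/9 - 2*t/3 - 29*t*exp(-3*t)/3

Divide through by 3: x'' + 6x' + 9x = -6 - 6*t.
Characteristic equation r² + 6r + 9 = 0 has discriminant (6)² - 4·(9) = 0, so r = -3 is a repeated root.
Hence x_h = (C1 + C2*t)*exp(-3*t).
For the particular solution try x_p = A0 + A1*t. Substituting and matching coefficients of each power of t gives A0 = -2/9, A1 = -2/3, so x_p = -2/9 - 2*t/3.
General solution: x = -2/9 - 2*t/3 + C1*exp(-3*t) + C2*t*exp(-3*t).
Apply the initial conditions: x(0) = -2/9 + C1 = -4 and x'(0) = -2/3 + C2 - 3*C1 = 1. Solving gives C1 = -34/9, C2 = -29/3.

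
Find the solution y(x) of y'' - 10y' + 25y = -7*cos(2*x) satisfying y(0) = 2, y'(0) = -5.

Characteristic equation r² - 10r + 25 = 0 has discriminant (-10)² - 4·(25) = 0, so r = 5 is a repeated root.
Hence y_h = (C1 + C2*x)*exp(5*x).
Try y_p = A*cos(2*x) + B*sin(2*x). Substituting and equating the coefficients of cos(2x) and sin(2x) gives A = -147/841, B = 140/841, so y_p = -147*cos(2*x)/841 + 140*sin(2*x)/841.
General solution: y = -147*cos(2*x)/841 + 140*sin(2*x)/841 + C1*exp(5*x) + C2*x*exp(5*x).
Apply the initial conditions: y(0) = -147/841 + C1 = 2 and y'(0) = 280/841 + C2 + 5*C1 = -5. Solving gives C1 = 1829/841, C2 = -470/29.

y = -147*cos(2*x)/841 + 140*sin(2*x)/841 + 1829*exp(5*x)/841 - 470*x*exp(5*x)/29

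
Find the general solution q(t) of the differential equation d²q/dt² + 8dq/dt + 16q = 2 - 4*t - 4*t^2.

Characteristic equation r² + 8r + 16 = 0 has discriminant (8)² - 4·(16) = 0, so r = -4 is a repeated root.
Hence q_h = (C1 + C2*t)*exp(-4*t).
For the particular solution try q_p = A0 + A1*t + A2*t^2. Substituting and matching coefficients of each power of t gives A0 = 5/32, A1 = 0, A2 = -1/4, so q_p = 5/32 - t^2/4.

q = 5/32 - t**2/4 + C1*exp(-4*t) + C2*t*exp(-4*t)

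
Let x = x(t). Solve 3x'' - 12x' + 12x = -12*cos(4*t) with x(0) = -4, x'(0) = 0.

x = -103*exp(2*t)/25 + 3*cos(4*t)/25 + 4*sin(4*t)/25 + 38*t*exp(2*t)/5

Divide through by 3: x'' - 4x' + 4x = -4*cos(4*t).
Characteristic equation r² - 4r + 4 = 0 has discriminant (-4)² - 4·(4) = 0, so r = 2 is a repeated root.
Hence x_h = (C1 + C2*t)*exp(2*t).
Try x_p = A*cos(4*t) + B*sin(4*t). Substituting and equating the coefficients of cos(4t) and sin(4t) gives A = 3/25, B = 4/25, so x_p = 3*cos(4*t)/25 + 4*sin(4*t)/25.
General solution: x = 3*cos(4*t)/25 + 4*sin(4*t)/25 + C1*exp(2*t) + C2*t*exp(2*t).
Apply the initial conditions: x(0) = 3/25 + C1 = -4 and x'(0) = 16/25 + C2 + 2*C1 = 0. Solving gives C1 = -103/25, C2 = 38/5.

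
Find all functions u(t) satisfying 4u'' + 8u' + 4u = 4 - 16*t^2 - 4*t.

Divide through by 4: u'' + 2u' + u = 1 - t - 4*t^2.
Characteristic equation r² + 2r + 1 = 0 has discriminant (2)² - 4·(1) = 0, so r = -1 is a repeated root.
Hence u_h = (C1 + C2*t)*exp(-t).
For the particular solution try u_p = A0 + A1*t + A2*t^2. Substituting and matching coefficients of each power of t gives A0 = -21, A1 = 15, A2 = -4, so u_p = -21 - 4*t^2 + 15*t.

u = -21 - 4*t**2 + 15*t + C1*exp(-t) + C2*t*exp(-t)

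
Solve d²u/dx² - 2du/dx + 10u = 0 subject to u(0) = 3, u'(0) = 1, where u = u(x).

u = 3*cos(3*x)*exp(x) - 2*exp(x)*sin(3*x)/3

Characteristic equation r² - 2r + 10 = 0 has discriminant (-2)² - 4·(10) = -36 < 0, so r = 1 ± 3i.
Hence u_h = C1*cos(3*x)*exp(x) + C2*exp(x)*sin(3*x).
Apply the initial conditions: u(0) = C1 = 3 and u'(0) = C1 + 3*C2 = 1. Solving gives C1 = 3, C2 = -2/3.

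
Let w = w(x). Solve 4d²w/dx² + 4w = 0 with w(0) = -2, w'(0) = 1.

Divide through by 4: w'' + w = 0.
Characteristic equation r² + 1 = 0 has discriminant (0)² - 4·(1) = -4 < 0, so r = ± i.
Hence w_h = C1*cos(x) + C2*sin(x).
Apply the initial conditions: w(0) = C1 = -2 and w'(0) = C2 = 1. Solving gives C1 = -2, C2 = 1.

w = -2*cos(x) + sin(x)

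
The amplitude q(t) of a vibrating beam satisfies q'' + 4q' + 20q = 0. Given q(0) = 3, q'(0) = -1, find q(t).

q = 3*cos(4*t)*exp(-2*t) + 5*exp(-2*t)*sin(4*t)/4

Characteristic equation r² + 4r + 20 = 0 has discriminant (4)² - 4·(20) = -64 < 0, so r = -2 ± 4i.
Hence q_h = C1*cos(4*t)*exp(-2*t) + C2*exp(-2*t)*sin(4*t).
Apply the initial conditions: q(0) = C1 = 3 and q'(0) = -2*C1 + 4*C2 = -1. Solving gives C1 = 3, C2 = 5/4.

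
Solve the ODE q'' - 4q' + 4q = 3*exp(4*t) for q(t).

q = 3*exp(4*t)/4 + C1*exp(2*t) + C2*t*exp(2*t)

Characteristic equation r² - 4r + 4 = 0 has discriminant (-4)² - 4·(4) = 0, so r = 2 is a repeated root.
Hence q_h = (C1 + C2*t)*exp(2*t).
Try q_p = A*exp(4*t). Substituting into the equation and dividing by exp(4*t) gives A = 3/4, so q_p = 3*exp(4*t)/4.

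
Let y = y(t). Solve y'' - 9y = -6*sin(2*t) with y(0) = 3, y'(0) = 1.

y = 6*sin(2*t)/13 + 58*exp(-3*t)/39 + 59*exp(3*t)/39

Characteristic equation r² - 9 = 0 factors as (r - 3)(r + 3) = 0, so r = 3, -3.
Hence y_h = C1*exp(3*t) + C2*exp(-3*t).
Try y_p = A*cos(2*t) + B*sin(2*t). Substituting and equating the coefficients of cos(2t) and sin(2t) gives A = 0, B = 6/13, so y_p = 6*sin(2*t)/13.
General solution: y = 6*sin(2*t)/13 + C1*exp(3*t) + C2*exp(-3*t).
Apply the initial conditions: y(0) = C1 + C2 = 3 and y'(0) = 12/13 - 3*C2 + 3*C1 = 1. Solving gives C1 = 59/39, C2 = 58/39.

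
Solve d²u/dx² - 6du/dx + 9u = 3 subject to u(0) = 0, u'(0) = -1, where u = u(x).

Characteristic equation r² - 6r + 9 = 0 has discriminant (-6)² - 4·(9) = 0, so r = 3 is a repeated root.
Hence u_h = (C1 + C2*x)*exp(3*x).
For the particular solution try u_p = A0. Substituting and matching coefficients of each power of x gives A0 = 1/3, so u_p = 1/3.
General solution: u = 1/3 + C1*exp(3*x) + C2*x*exp(3*x).
Apply the initial conditions: u(0) = 1/3 + C1 = 0 and u'(0) = C2 + 3*C1 = -1. Solving gives C1 = -1/3, C2 = 0.

u = 1/3 - exp(3*x)/3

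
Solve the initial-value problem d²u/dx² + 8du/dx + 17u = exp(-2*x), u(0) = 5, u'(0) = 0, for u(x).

Characteristic equation r² + 8r + 17 = 0 has discriminant (8)² - 4·(17) = -4 < 0, so r = -4 ± i.
Hence u_h = C1*cos(x)*exp(-4*x) + C2*exp(-4*x)*sin(x).
Try u_p = A*exp(-2*x). Substituting into the equation and dividing by exp(-2*x) gives A = 1/5, so u_p = exp(-2*x)/5.
General solution: u = exp(-2*x)/5 + C1*cos(x)*exp(-4*x) + C2*exp(-4*x)*sin(x).
Apply the initial conditions: u(0) = 1/5 + C1 = 5 and u'(0) = -2/5 + C2 - 4*C1 = 0. Solving gives C1 = 24/5, C2 = 98/5.

u = exp(-2*x)/5 + 24*cos(x)*exp(-4*x)/5 + 98*exp(-4*x)*sin(x)/5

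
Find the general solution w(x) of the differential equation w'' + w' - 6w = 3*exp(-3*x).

Characteristic equation r² + r - 6 = 0 factors as (r + 3)(r - 2) = 0, so r = -3, 2.
Hence w_h = C1*exp(-3*x) + C2*exp(2*x).
Since exp(-3*x) solves the homogeneous equation (r = -3 is a root of multiplicity 1), multiply the trial by x. Try w_p = A*x*exp(-3*x). Substituting into the equation and dividing by exp(-3*x) gives A = -3/5, so w_p = -3*x*exp(-3*x)/5.

w = C1*exp(-3*x) + C2*exp(2*x) - 3*x*exp(-3*x)/5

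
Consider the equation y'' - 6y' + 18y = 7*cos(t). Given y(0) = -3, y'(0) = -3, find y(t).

Characteristic equation r² - 6r + 18 = 0 has discriminant (-6)² - 4·(18) = -36 < 0, so r = 3 ± 3i.
Hence y_h = C1*cos(3*t)*exp(3*t) + C2*exp(3*t)*sin(3*t).
Try y_p = A*cos(t) + B*sin(t). Substituting and equating the coefficients of cos(t) and sin(t) gives A = 119/325, B = -42/325, so y_p = -42*sin(t)/325 + 119*cos(t)/325.
General solution: y = -42*sin(t)/325 + 119*cos(t)/325 + C1*cos(3*t)*exp(3*t) + C2*exp(3*t)*sin(3*t).
Apply the initial conditions: y(0) = 119/325 + C1 = -3 and y'(0) = -42/325 + 3*C1 + 3*C2 = -3. Solving gives C1 = -1094/325, C2 = 783/325.

y = -42*sin(t)/325 + 119*cos(t)/325 - 1094*cos(3*t)*exp(3*t)/325 + 783*exp(3*t)*sin(3*t)/325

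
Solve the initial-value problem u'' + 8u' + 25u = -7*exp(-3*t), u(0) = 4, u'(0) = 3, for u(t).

Characteristic equation r² + 8r + 25 = 0 has discriminant (8)² - 4·(25) = -36 < 0, so r = -4 ± 3i.
Hence u_h = C1*cos(3*t)*exp(-4*t) + C2*exp(-4*t)*sin(3*t).
Try u_p = A*exp(-3*t). Substituting into the equation and dividing by exp(-3*t) gives A = -7/10, so u_p = -7*exp(-3*t)/10.
General solution: u = -7*exp(-3*t)/10 + C1*cos(3*t)*exp(-4*t) + C2*exp(-4*t)*sin(3*t).
Apply the initial conditions: u(0) = -7/10 + C1 = 4 and u'(0) = 21/10 - 4*C1 + 3*C2 = 3. Solving gives C1 = 47/10, C2 = 197/30.

u = -7*exp(-3*t)/10 + 47*cos(3*t)*exp(-4*t)/10 + 197*exp(-4*t)*sin(3*t)/30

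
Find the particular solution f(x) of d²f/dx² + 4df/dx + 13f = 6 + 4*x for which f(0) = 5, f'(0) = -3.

Characteristic equation r² + 4r + 13 = 0 has discriminant (4)² - 4·(13) = -36 < 0, so r = -2 ± 3i.
Hence f_h = C1*cos(3*x)*exp(-2*x) + C2*exp(-2*x)*sin(3*x).
For the particular solution try f_p = A0 + A1*x. Substituting and matching coefficients of each power of x gives A0 = 62/169, A1 = 4/13, so f_p = 62/169 + 4*x/13.
General solution: f = 62/169 + 4*x/13 + C1*cos(3*x)*exp(-2*x) + C2*exp(-2*x)*sin(3*x).
Apply the initial conditions: f(0) = 62/169 + C1 = 5 and f'(0) = 4/13 - 2*C1 + 3*C2 = -3. Solving gives C1 = 783/169, C2 = 1007/507.

f = 62/169 + 4*x/13 + 783*cos(3*x)*exp(-2*x)/169 + 1007*exp(-2*x)*sin(3*x)/507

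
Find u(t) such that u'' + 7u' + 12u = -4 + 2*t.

Characteristic equation r² + 7r + 12 = 0 factors as (r + 4)(r + 3) = 0, so r = -4, -3.
Hence u_h = C1*exp(-4*t) + C2*exp(-3*t).
For the particular solution try u_p = A0 + A1*t. Substituting and matching coefficients of each power of t gives A0 = -31/72, A1 = 1/6, so u_p = -31/72 + t/6.

u = -31/72 + t/6 + C1*exp(-4*t) + C2*exp(-3*t)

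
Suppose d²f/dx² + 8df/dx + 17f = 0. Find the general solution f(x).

Characteristic equation r² + 8r + 17 = 0 has discriminant (8)² - 4·(17) = -4 < 0, so r = -4 ± i.
Hence f_h = C1*cos(x)*exp(-4*x) + C2*exp(-4*x)*sin(x).

f = C1*cos(x)*exp(-4*x) + C2*exp(-4*x)*sin(x)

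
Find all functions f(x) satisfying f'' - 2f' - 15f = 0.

f = C1*exp(-3*x) + C2*exp(5*x)

Characteristic equation r² - 2r - 15 = 0 factors as (r + 3)(r - 5) = 0, so r = -3, 5.
Hence f_h = C1*exp(-3*x) + C2*exp(5*x).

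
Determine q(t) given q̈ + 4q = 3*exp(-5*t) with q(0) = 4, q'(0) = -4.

q = -101*sin(2*t)/58 + 3*exp(-5*t)/29 + 113*cos(2*t)/29

Characteristic equation r² + 4 = 0 has discriminant (0)² - 4·(4) = -16 < 0, so r = ± 2i.
Hence q_h = C1*cos(2*t) + C2*sin(2*t).
Try q_p = A*exp(-5*t). Substituting into the equation and dividing by exp(-5*t) gives A = 3/29, so q_p = 3*exp(-5*t)/29.
General solution: q = 3*exp(-5*t)/29 + C1*cos(2*t) + C2*sin(2*t).
Apply the initial conditions: q(0) = 3/29 + C1 = 4 and q'(0) = -15/29 + 2*C2 = -4. Solving gives C1 = 113/29, C2 = -101/58.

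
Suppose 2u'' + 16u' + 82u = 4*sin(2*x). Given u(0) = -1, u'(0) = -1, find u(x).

u = -32*cos(2*x)/1625 + 74*sin(2*x)/1625 - 1629*exp(-4*x)*sin(5*x)/1625 - 1593*cos(5*x)*exp(-4*x)/1625

Divide through by 2: u'' + 8u' + 41u = 2*sin(2*x).
Characteristic equation r² + 8r + 41 = 0 has discriminant (8)² - 4·(41) = -100 < 0, so r = -4 ± 5i.
Hence u_h = C1*cos(5*x)*exp(-4*x) + C2*exp(-4*x)*sin(5*x).
Try u_p = A*cos(2*x) + B*sin(2*x). Substituting and equating the coefficients of cos(2x) and sin(2x) gives A = -32/1625, B = 74/1625, so u_p = -32*cos(2*x)/1625 + 74*sin(2*x)/1625.
General solution: u = -32*cos(2*x)/1625 + 74*sin(2*x)/1625 + C1*cos(5*x)*exp(-4*x) + C2*exp(-4*x)*sin(5*x).
Apply the initial conditions: u(0) = -32/1625 + C1 = -1 and u'(0) = 148/1625 - 4*C1 + 5*C2 = -1. Solving gives C1 = -1593/1625, C2 = -1629/1625.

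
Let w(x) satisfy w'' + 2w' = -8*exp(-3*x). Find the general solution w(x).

Characteristic equation r² + 2r = 0 factors as (r + 2)r = 0, so r = -2, 0.
Hence w_h = C1*exp(-2*x) + C2.
Try w_p = A*exp(-3*x). Substituting into the equation and dividing by exp(-3*x) gives A = -8/3, so w_p = -8*exp(-3*x)/3.

w = C2 - 8*exp(-3*x)/3 + C1*exp(-2*x)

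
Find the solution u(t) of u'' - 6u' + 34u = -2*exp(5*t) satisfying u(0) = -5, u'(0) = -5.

u = -2*exp(5*t)/29 - 143*cos(5*t)*exp(3*t)/29 + 294*exp(3*t)*sin(5*t)/145

Characteristic equation r² - 6r + 34 = 0 has discriminant (-6)² - 4·(34) = -100 < 0, so r = 3 ± 5i.
Hence u_h = C1*cos(5*t)*exp(3*t) + C2*exp(3*t)*sin(5*t).
Try u_p = A*exp(5*t). Substituting into the equation and dividing by exp(5*t) gives A = -2/29, so u_p = -2*exp(5*t)/29.
General solution: u = -2*exp(5*t)/29 + C1*cos(5*t)*exp(3*t) + C2*exp(3*t)*sin(5*t).
Apply the initial conditions: u(0) = -2/29 + C1 = -5 and u'(0) = -10/29 + 3*C1 + 5*C2 = -5. Solving gives C1 = -143/29, C2 = 294/145.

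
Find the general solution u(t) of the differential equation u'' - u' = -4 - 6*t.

u = C2 + 3*t**2 + 10*t + C1*exp(t)

Characteristic equation r² - r = 0 factors as (r - 1)r = 0, so r = 1, 0.
Hence u_h = C1*exp(t) + C2.
Since 0 is a characteristic root (multiplicity 1), multiply the polynomial trial by t: try u_p = t*(A0 + A1*t). Substituting and matching coefficients of each power of t gives A0 = 10, A1 = 3, so u_p = 3*t^2 + 10*t.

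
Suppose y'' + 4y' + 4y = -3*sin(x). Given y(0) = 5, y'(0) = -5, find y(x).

y = -9*sin(x)/25 + 12*cos(x)/25 + 113*exp(-2*x)/25 + 22*x*exp(-2*x)/5

Characteristic equation r² + 4r + 4 = 0 has discriminant (4)² - 4·(4) = 0, so r = -2 is a repeated root.
Hence y_h = (C1 + C2*x)*exp(-2*x).
Try y_p = A*cos(x) + B*sin(x). Substituting and equating the coefficients of cos(x) and sin(x) gives A = 12/25, B = -9/25, so y_p = -9*sin(x)/25 + 12*cos(x)/25.
General solution: y = -9*sin(x)/25 + 12*cos(x)/25 + C1*exp(-2*x) + C2*x*exp(-2*x).
Apply the initial conditions: y(0) = 12/25 + C1 = 5 and y'(0) = -9/25 + C2 - 2*C1 = -5. Solving gives C1 = 113/25, C2 = 22/5.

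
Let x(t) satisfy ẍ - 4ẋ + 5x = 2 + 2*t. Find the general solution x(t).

Characteristic equation r² - 4r + 5 = 0 has discriminant (-4)² - 4·(5) = -4 < 0, so r = 2 ± i.
Hence x_h = C1*cos(t)*exp(2*t) + C2*exp(2*t)*sin(t).
For the particular solution try x_p = A0 + A1*t. Substituting and matching coefficients of each power of t gives A0 = 18/25, A1 = 2/5, so x_p = 18/25 + 2*t/5.

x = 18/25 + 2*t/5 + C1*cos(t)*exp(2*t) + C2*exp(2*t)*sin(t)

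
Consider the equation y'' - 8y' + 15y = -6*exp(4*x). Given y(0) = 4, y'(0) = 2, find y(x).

Characteristic equation r² - 8r + 15 = 0 factors as (r - 5)(r - 3) = 0, so r = 5, 3.
Hence y_h = C1*exp(5*x) + C2*exp(3*x).
Try y_p = A*exp(4*x). Substituting into the equation and dividing by exp(4*x) gives A = 6, so y_p = 6*exp(4*x).
General solution: y = 6*exp(4*x) + C1*exp(5*x) + C2*exp(3*x).
Apply the initial conditions: y(0) = 6 + C1 + C2 = 4 and y'(0) = 24 + 3*C2 + 5*C1 = 2. Solving gives C1 = -8, C2 = 6.

y = -8*exp(5*x) + 6*exp(3*x) + 6*exp(4*x)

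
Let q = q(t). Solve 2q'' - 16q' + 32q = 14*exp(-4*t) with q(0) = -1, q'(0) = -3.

q = -71*exp(4*t)/64 + 7*exp(-4*t)/64 + 15*t*exp(4*t)/8

Divide through by 2: q'' - 8q' + 16q = 7*exp(-4*t).
Characteristic equation r² - 8r + 16 = 0 has discriminant (-8)² - 4·(16) = 0, so r = 4 is a repeated root.
Hence q_h = (C1 + C2*t)*exp(4*t).
Try q_p = A*exp(-4*t). Substituting into the equation and dividing by exp(-4*t) gives A = 7/64, so q_p = 7*exp(-4*t)/64.
General solution: q = 7*exp(-4*t)/64 + C1*exp(4*t) + C2*t*exp(4*t).
Apply the initial conditions: q(0) = 7/64 + C1 = -1 and q'(0) = -7/16 + C2 + 4*C1 = -3. Solving gives C1 = -71/64, C2 = 15/8.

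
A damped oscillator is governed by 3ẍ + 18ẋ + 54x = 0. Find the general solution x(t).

x = C1*cos(3*t)*exp(-3*t) + C2*exp(-3*t)*sin(3*t)

Divide through by 3: x'' + 6x' + 18x = 0.
Characteristic equation r² + 6r + 18 = 0 has discriminant (6)² - 4·(18) = -36 < 0, so r = -3 ± 3i.
Hence x_h = C1*cos(3*t)*exp(-3*t) + C2*exp(-3*t)*sin(3*t).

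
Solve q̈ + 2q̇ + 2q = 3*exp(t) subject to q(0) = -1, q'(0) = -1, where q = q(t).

q = 3*exp(t)/5 - 16*exp(-t)*sin(t)/5 - 8*cos(t)*exp(-t)/5

Characteristic equation r² + 2r + 2 = 0 has discriminant (2)² - 4·(2) = -4 < 0, so r = -1 ± i.
Hence q_h = C1*cos(t)*exp(-t) + C2*exp(-t)*sin(t).
Try q_p = A*exp(t). Substituting into the equation and dividing by exp(t) gives A = 3/5, so q_p = 3*exp(t)/5.
General solution: q = 3*exp(t)/5 + C1*cos(t)*exp(-t) + C2*exp(-t)*sin(t).
Apply the initial conditions: q(0) = 3/5 + C1 = -1 and q'(0) = 3/5 + C2 - C1 = -1. Solving gives C1 = -8/5, C2 = -16/5.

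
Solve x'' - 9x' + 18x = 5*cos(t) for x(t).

Characteristic equation r² - 9r + 18 = 0 factors as (r - 6)(r - 3) = 0, so r = 6, 3.
Hence x_h = C1*exp(6*t) + C2*exp(3*t).
Try x_p = A*cos(t) + B*sin(t). Substituting and equating the coefficients of cos(t) and sin(t) gives A = 17/74, B = -9/74, so x_p = -9*sin(t)/74 + 17*cos(t)/74.

x = -9*sin(t)/74 + 17*cos(t)/74 + C1*exp(6*t) + C2*exp(3*t)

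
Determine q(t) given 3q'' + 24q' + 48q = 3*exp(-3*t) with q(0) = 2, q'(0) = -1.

q = 6*t*exp(-4*t) + exp(-4*t) + exp(-3*t)

Divide through by 3: q'' + 8q' + 16q = exp(-3*t).
Characteristic equation r² + 8r + 16 = 0 has discriminant (8)² - 4·(16) = 0, so r = -4 is a repeated root.
Hence q_h = (C1 + C2*t)*exp(-4*t).
Try q_p = A*exp(-3*t). Substituting into the equation and dividing by exp(-3*t) gives A = 1, so q_p = exp(-3*t).
General solution: q = C1*exp(-4*t) + C2*t*exp(-4*t) + exp(-3*t).
Apply the initial conditions: q(0) = 1 + C1 = 2 and q'(0) = -3 + C2 - 4*C1 = -1. Solving gives C1 = 1, C2 = 6.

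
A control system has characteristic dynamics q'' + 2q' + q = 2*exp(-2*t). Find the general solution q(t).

Characteristic equation r² + 2r + 1 = 0 has discriminant (2)² - 4·(1) = 0, so r = -1 is a repeated root.
Hence q_h = (C1 + C2*t)*exp(-t).
Try q_p = A*exp(-2*t). Substituting into the equation and dividing by exp(-2*t) gives A = 2, so q_p = 2*exp(-2*t).

q = 2*exp(-2*t) + C1*exp(-t) + C2*t*exp(-t)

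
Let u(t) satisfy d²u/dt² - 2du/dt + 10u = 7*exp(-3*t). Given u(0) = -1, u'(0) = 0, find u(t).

Characteristic equation r² - 2r + 10 = 0 has discriminant (-2)² - 4·(10) = -36 < 0, so r = 1 ± 3i.
Hence u_h = C1*cos(3*t)*exp(t) + C2*exp(t)*sin(3*t).
Try u_p = A*exp(-3*t). Substituting into the equation and dividing by exp(-3*t) gives A = 7/25, so u_p = 7*exp(-3*t)/25.
General solution: u = 7*exp(-3*t)/25 + C1*cos(3*t)*exp(t) + C2*exp(t)*sin(3*t).
Apply the initial conditions: u(0) = 7/25 + C1 = -1 and u'(0) = -21/25 + C1 + 3*C2 = 0. Solving gives C1 = -32/25, C2 = 53/75.

u = 7*exp(-3*t)/25 - 32*cos(3*t)*exp(t)/25 + 53*exp(t)*sin(3*t)/75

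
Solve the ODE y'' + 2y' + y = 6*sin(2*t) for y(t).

Characteristic equation r² + 2r + 1 = 0 has discriminant (2)² - 4·(1) = 0, so r = -1 is a repeated root.
Hence y_h = (C1 + C2*t)*exp(-t).
Try y_p = A*cos(2*t) + B*sin(2*t). Substituting and equating the coefficients of cos(2t) and sin(2t) gives A = -24/25, B = -18/25, so y_p = -24*cos(2*t)/25 - 18*sin(2*t)/25.

y = -24*cos(2*t)/25 - 18*sin(2*t)/25 + C1*exp(-t) + C2*t*exp(-t)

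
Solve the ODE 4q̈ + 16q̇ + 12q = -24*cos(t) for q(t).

q = -6*sin(t)/5 - 3*cos(t)/5 + C1*exp(-3*t) + C2*exp(-t)

Divide through by 4: q'' + 4q' + 3q = -6*cos(t).
Characteristic equation r² + 4r + 3 = 0 factors as (r + 3)(r + 1) = 0, so r = -3, -1.
Hence q_h = C1*exp(-3*t) + C2*exp(-t).
Try q_p = A*cos(t) + B*sin(t). Substituting and equating the coefficients of cos(t) and sin(t) gives A = -3/5, B = -6/5, so q_p = -6*sin(t)/5 - 3*cos(t)/5.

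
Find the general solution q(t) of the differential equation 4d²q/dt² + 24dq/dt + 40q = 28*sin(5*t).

q = -14*cos(5*t)/75 - 7*sin(5*t)/75 + C1*cos(t)*exp(-3*t) + C2*exp(-3*t)*sin(t)

Divide through by 4: q'' + 6q' + 10q = 7*sin(5*t).
Characteristic equation r² + 6r + 10 = 0 has discriminant (6)² - 4·(10) = -4 < 0, so r = -3 ± i.
Hence q_h = C1*cos(t)*exp(-3*t) + C2*exp(-3*t)*sin(t).
Try q_p = A*cos(5*t) + B*sin(5*t). Substituting and equating the coefficients of cos(5t) and sin(5t) gives A = -14/75, B = -7/75, so q_p = -14*cos(5*t)/75 - 7*sin(5*t)/75.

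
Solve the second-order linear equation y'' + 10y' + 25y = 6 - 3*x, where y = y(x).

Characteristic equation r² + 10r + 25 = 0 has discriminant (10)² - 4·(25) = 0, so r = -5 is a repeated root.
Hence y_h = (C1 + C2*x)*exp(-5*x).
For the particular solution try y_p = A0 + A1*x. Substituting and matching coefficients of each power of x gives A0 = 36/125, A1 = -3/25, so y_p = 36/125 - 3*x/25.

y = 36/125 - 3*x/25 + C1*exp(-5*x) + C2*x*exp(-5*x)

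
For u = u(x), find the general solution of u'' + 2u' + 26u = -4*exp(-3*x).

Characteristic equation r² + 2r + 26 = 0 has discriminant (2)² - 4·(26) = -100 < 0, so r = -1 ± 5i.
Hence u_h = C1*cos(5*x)*exp(-x) + C2*exp(-x)*sin(5*x).
Try u_p = A*exp(-3*x). Substituting into the equation and dividing by exp(-3*x) gives A = -4/29, so u_p = -4*exp(-3*x)/29.

u = -4*exp(-3*x)/29 + C1*cos(5*x)*exp(-x) + C2*exp(-x)*sin(5*x)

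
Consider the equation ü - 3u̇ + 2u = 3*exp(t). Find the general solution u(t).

Characteristic equation r² - 3r + 2 = 0 factors as (r - 1)(r - 2) = 0, so r = 1, 2.
Hence u_h = C1*exp(t) + C2*exp(2*t).
Since exp(t) solves the homogeneous equation (r = 1 is a root of multiplicity 1), multiply the trial by t. Try u_p = A*t*exp(t). Substituting into the equation and dividing by exp(t) gives A = -3, so u_p = -3*t*exp(t).

u = C1*exp(t) + C2*exp(2*t) - 3*t*exp(t)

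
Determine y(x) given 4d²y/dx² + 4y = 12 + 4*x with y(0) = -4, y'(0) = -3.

y = 3 + x - 7*cos(x) - 4*sin(x)

Divide through by 4: y'' + y = 3 + x.
Characteristic equation r² + 1 = 0 has discriminant (0)² - 4·(1) = -4 < 0, so r = ± i.
Hence y_h = C1*cos(x) + C2*sin(x).
For the particular solution try y_p = A0 + A1*x. Substituting and matching coefficients of each power of x gives A0 = 3, A1 = 1, so y_p = 3 + x.
General solution: y = 3 + x + C1*cos(x) + C2*sin(x).
Apply the initial conditions: y(0) = 3 + C1 = -4 and y'(0) = 1 + C2 = -3. Solving gives C1 = -7, C2 = -4.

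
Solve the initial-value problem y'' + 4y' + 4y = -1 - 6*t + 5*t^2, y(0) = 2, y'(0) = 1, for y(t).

y = 25/8 - 4*t - 9*exp(-2*t)/8 + 5*t**2/4 + 11*t*exp(-2*t)/4

Characteristic equation r² + 4r + 4 = 0 has discriminant (4)² - 4·(4) = 0, so r = -2 is a repeated root.
Hence y_h = (C1 + C2*t)*exp(-2*t).
For the particular solution try y_p = A0 + A1*t + A2*t^2. Substituting and matching coefficients of each power of t gives A0 = 25/8, A1 = -4, A2 = 5/4, so y_p = 25/8 - 4*t + 5*t^2/4.
General solution: y = 25/8 - 4*t + 5*t^2/4 + C1*exp(-2*t) + C2*t*exp(-2*t).
Apply the initial conditions: y(0) = 25/8 + C1 = 2 and y'(0) = -4 + C2 - 2*C1 = 1. Solving gives C1 = -9/8, C2 = 11/4.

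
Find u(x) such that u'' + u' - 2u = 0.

Characteristic equation r² + r - 2 = 0 factors as (r + 2)(r - 1) = 0, so r = -2, 1.
Hence u_h = C1*exp(-2*x) + C2*exp(x).

u = C1*exp(-2*x) + C2*exp(x)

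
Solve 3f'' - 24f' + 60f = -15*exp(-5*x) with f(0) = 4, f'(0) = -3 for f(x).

f = -exp(-5*x)/17 - 166*exp(4*x)*sin(2*x)/17 + 69*cos(2*x)*exp(4*x)/17

Divide through by 3: f'' - 8f' + 20f = -5*exp(-5*x).
Characteristic equation r² - 8r + 20 = 0 has discriminant (-8)² - 4·(20) = -16 < 0, so r = 4 ± 2i.
Hence f_h = C1*cos(2*x)*exp(4*x) + C2*exp(4*x)*sin(2*x).
Try f_p = A*exp(-5*x). Substituting into the equation and dividing by exp(-5*x) gives A = -1/17, so f_p = -exp(-5*x)/17.
General solution: f = -exp(-5*x)/17 + C1*cos(2*x)*exp(4*x) + C2*exp(4*x)*sin(2*x).
Apply the initial conditions: f(0) = -1/17 + C1 = 4 and f'(0) = 5/17 + 2*C2 + 4*C1 = -3. Solving gives C1 = 69/17, C2 = -166/17.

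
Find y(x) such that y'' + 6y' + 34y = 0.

y = C1*cos(5*x)*exp(-3*x) + C2*exp(-3*x)*sin(5*x)

Characteristic equation r² + 6r + 34 = 0 has discriminant (6)² - 4·(34) = -100 < 0, so r = -3 ± 5i.
Hence y_h = C1*cos(5*x)*exp(-3*x) + C2*exp(-3*x)*sin(5*x).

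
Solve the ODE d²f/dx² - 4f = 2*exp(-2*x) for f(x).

Characteristic equation r² - 4 = 0 factors as (r - 2)(r + 2) = 0, so r = 2, -2.
Hence f_h = C1*exp(2*x) + C2*exp(-2*x).
Since exp(-2*x) solves the homogeneous equation (r = -2 is a root of multiplicity 1), multiply the trial by x. Try f_p = A*x*exp(-2*x). Substituting into the equation and dividing by exp(-2*x) gives A = -1/2, so f_p = -x*exp(-2*x)/2.

f = C1*exp(2*x) + C2*exp(-2*x) - x*exp(-2*x)/2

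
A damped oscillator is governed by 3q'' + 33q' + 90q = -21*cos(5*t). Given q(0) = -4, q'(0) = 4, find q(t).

q = -193*exp(-5*t)/10 - 77*sin(5*t)/610 - 7*cos(5*t)/610 + 934*exp(-6*t)/61

Divide through by 3: q'' + 11q' + 30q = -7*cos(5*t).
Characteristic equation r² + 11r + 30 = 0 factors as (r + 6)(r + 5) = 0, so r = -6, -5.
Hence q_h = C1*exp(-6*t) + C2*exp(-5*t).
Try q_p = A*cos(5*t) + B*sin(5*t). Substituting and equating the coefficients of cos(5t) and sin(5t) gives A = -7/610, B = -77/610, so q_p = -77*sin(5*t)/610 - 7*cos(5*t)/610.
General solution: q = -77*sin(5*t)/610 - 7*cos(5*t)/610 + C1*exp(-6*t) + C2*exp(-5*t).
Apply the initial conditions: q(0) = -7/610 + C1 + C2 = -4 and q'(0) = -77/122 - 6*C1 - 5*C2 = 4. Solving gives C1 = 934/61, C2 = -193/10.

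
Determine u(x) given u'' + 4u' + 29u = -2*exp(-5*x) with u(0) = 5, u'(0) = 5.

Characteristic equation r² + 4r + 29 = 0 has discriminant (4)² - 4·(29) = -100 < 0, so r = -2 ± 5i.
Hence u_h = C1*cos(5*x)*exp(-2*x) + C2*exp(-2*x)*sin(5*x).
Try u_p = A*exp(-5*x). Substituting into the equation and dividing by exp(-5*x) gives A = -1/17, so u_p = -exp(-5*x)/17.
General solution: u = -exp(-5*x)/17 + C1*cos(5*x)*exp(-2*x) + C2*exp(-2*x)*sin(5*x).
Apply the initial conditions: u(0) = -1/17 + C1 = 5 and u'(0) = 5/17 - 2*C1 + 5*C2 = 5. Solving gives C1 = 86/17, C2 = 252/85.

u = -exp(-5*x)/17 + 86*cos(5*x)*exp(-2*x)/17 + 252*exp(-2*x)*sin(5*x)/85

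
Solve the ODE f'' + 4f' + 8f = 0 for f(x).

f = C1*cos(2*x)*exp(-2*x) + C2*exp(-2*x)*sin(2*x)

Characteristic equation r² + 4r + 8 = 0 has discriminant (4)² - 4·(8) = -16 < 0, so r = -2 ± 2i.
Hence f_h = C1*cos(2*x)*exp(-2*x) + C2*exp(-2*x)*sin(2*x).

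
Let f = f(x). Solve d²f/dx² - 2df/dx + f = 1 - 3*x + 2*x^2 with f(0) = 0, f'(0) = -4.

Characteristic equation r² - 2r + 1 = 0 has discriminant (-2)² - 4·(1) = 0, so r = 1 is a repeated root.
Hence f_h = (C1 + C2*x)*exp(x).
For the particular solution try f_p = A0 + A1*x + A2*x^2. Substituting and matching coefficients of each power of x gives A0 = 7, A1 = 5, A2 = 2, so f_p = 7 + 2*x^2 + 5*x.
General solution: f = 7 + 2*x^2 + 5*x + C1*exp(x) + C2*x*exp(x).
Apply the initial conditions: f(0) = 7 + C1 = 0 and f'(0) = 5 + C1 + C2 = -4. Solving gives C1 = -7, C2 = -2.

f = 7 - 7*exp(x) + 2*x**2 + 5*x - 2*x*exp(x)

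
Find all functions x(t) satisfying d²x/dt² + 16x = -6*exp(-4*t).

Characteristic equation r² + 16 = 0 has discriminant (0)² - 4·(16) = -64 < 0, so r = ± 4i.
Hence x_h = C1*cos(4*t) + C2*sin(4*t).
Try x_p = A*exp(-4*t). Substituting into the equation and dividing by exp(-4*t) gives A = -3/16, so x_p = -3*exp(-4*t)/16.

x = -3*exp(-4*t)/16 + C1*cos(4*t) + C2*sin(4*t)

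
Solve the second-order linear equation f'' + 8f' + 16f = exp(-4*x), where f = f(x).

f = C1*exp(-4*x) + x**2*exp(-4*x)/2 + C2*x*exp(-4*x)

Characteristic equation r² + 8r + 16 = 0 has discriminant (8)² - 4·(16) = 0, so r = -4 is a repeated root.
Hence f_h = (C1 + C2*x)*exp(-4*x).
Since exp(-4*x) solves the homogeneous equation (r = -4 is a root of multiplicity 2), multiply the trial by x^2. Try f_p = A*x^2*exp(-4*x). Substituting into the equation and dividing by exp(-4*x) gives A = 1/2, so f_p = x^2*exp(-4*x)/2.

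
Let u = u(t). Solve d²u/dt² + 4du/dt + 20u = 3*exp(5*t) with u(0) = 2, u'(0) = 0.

Characteristic equation r² + 4r + 20 = 0 has discriminant (4)² - 4·(20) = -64 < 0, so r = -2 ± 4i.
Hence u_h = C1*cos(4*t)*exp(-2*t) + C2*exp(-2*t)*sin(4*t).
Try u_p = A*exp(5*t). Substituting into the equation and dividing by exp(5*t) gives A = 3/65, so u_p = 3*exp(5*t)/65.
General solution: u = 3*exp(5*t)/65 + C1*cos(4*t)*exp(-2*t) + C2*exp(-2*t)*sin(4*t).
Apply the initial conditions: u(0) = 3/65 + C1 = 2 and u'(0) = 3/13 - 2*C1 + 4*C2 = 0. Solving gives C1 = 127/65, C2 = 239/260.

u = 3*exp(5*t)/65 + 127*cos(4*t)*exp(-2*t)/65 + 239*exp(-2*t)*sin(4*t)/260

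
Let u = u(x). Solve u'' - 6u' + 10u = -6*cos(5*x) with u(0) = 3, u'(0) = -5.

Characteristic equation r² - 6r + 10 = 0 has discriminant (-6)² - 4·(10) = -4 < 0, so r = 3 ± i.
Hence u_h = C1*cos(x)*exp(3*x) + C2*exp(3*x)*sin(x).
Try u_p = A*cos(5*x) + B*sin(5*x). Substituting and equating the coefficients of cos(5x) and sin(5x) gives A = 2/25, B = 4/25, so u_p = 2*cos(5*x)/25 + 4*sin(5*x)/25.
General solution: u = 2*cos(5*x)/25 + 4*sin(5*x)/25 + C1*cos(x)*exp(3*x) + C2*exp(3*x)*sin(x).
Apply the initial conditions: u(0) = 2/25 + C1 = 3 and u'(0) = 4/5 + C2 + 3*C1 = -5. Solving gives C1 = 73/25, C2 = -364/25.

u = 2*cos(5*x)/25 + 4*sin(5*x)/25 - 364*exp(3*x)*sin(x)/25 + 73*cos(x)*exp(3*x)/25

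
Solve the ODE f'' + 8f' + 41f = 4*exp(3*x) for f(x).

Characteristic equation r² + 8r + 41 = 0 has discriminant (8)² - 4·(41) = -100 < 0, so r = -4 ± 5i.
Hence f_h = C1*cos(5*x)*exp(-4*x) + C2*exp(-4*x)*sin(5*x).
Try f_p = A*exp(3*x). Substituting into the equation and dividing by exp(3*x) gives A = 2/37, so f_p = 2*exp(3*x)/37.

f = 2*exp(3*x)/37 + C1*cos(5*x)*exp(-4*x) + C2*exp(-4*x)*sin(5*x)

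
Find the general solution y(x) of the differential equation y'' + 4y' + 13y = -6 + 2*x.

Characteristic equation r² + 4r + 13 = 0 has discriminant (4)² - 4·(13) = -36 < 0, so r = -2 ± 3i.
Hence y_h = C1*cos(3*x)*exp(-2*x) + C2*exp(-2*x)*sin(3*x).
For the particular solution try y_p = A0 + A1*x. Substituting and matching coefficients of each power of x gives A0 = -86/169, A1 = 2/13, so y_p = -86/169 + 2*x/13.

y = -86/169 + 2*x/13 + C1*cos(3*x)*exp(-2*x) + C2*exp(-2*x)*sin(3*x)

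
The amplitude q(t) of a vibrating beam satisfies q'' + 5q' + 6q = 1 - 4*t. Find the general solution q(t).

Characteristic equation r² + 5r + 6 = 0 factors as (r + 3)(r + 2) = 0, so r = -3, -2.
Hence q_h = C1*exp(-3*t) + C2*exp(-2*t).
For the particular solution try q_p = A0 + A1*t. Substituting and matching coefficients of each power of t gives A0 = 13/18, A1 = -2/3, so q_p = 13/18 - 2*t/3.

q = 13/18 - 2*t/3 + C1*exp(-3*t) + C2*exp(-2*t)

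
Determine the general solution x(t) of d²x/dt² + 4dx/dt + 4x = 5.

Characteristic equation r² + 4r + 4 = 0 has discriminant (4)² - 4·(4) = 0, so r = -2 is a repeated root.
Hence x_h = (C1 + C2*t)*exp(-2*t).
For the particular solution try x_p = A0. Substituting and matching coefficients of each power of t gives A0 = 5/4, so x_p = 5/4.

x = 5/4 + C1*exp(-2*t) + C2*t*exp(-2*t)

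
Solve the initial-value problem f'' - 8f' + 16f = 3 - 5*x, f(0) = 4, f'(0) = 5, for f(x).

f = 1/32 - 5*x/16 + 127*exp(4*x)/32 - 169*x*exp(4*x)/16

Characteristic equation r² - 8r + 16 = 0 has discriminant (-8)² - 4·(16) = 0, so r = 4 is a repeated root.
Hence f_h = (C1 + C2*x)*exp(4*x).
For the particular solution try f_p = A0 + A1*x. Substituting and matching coefficients of each power of x gives A0 = 1/32, A1 = -5/16, so f_p = 1/32 - 5*x/16.
General solution: f = 1/32 - 5*x/16 + C1*exp(4*x) + C2*x*exp(4*x).
Apply the initial conditions: f(0) = 1/32 + C1 = 4 and f'(0) = -5/16 + C2 + 4*C1 = 5. Solving gives C1 = 127/32, C2 = -169/16.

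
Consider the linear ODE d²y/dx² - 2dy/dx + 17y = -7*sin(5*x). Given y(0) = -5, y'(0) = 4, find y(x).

y = -35*cos(5*x)/82 + 14*sin(5*x)/41 - 375*cos(4*x)*exp(x)/82 + 563*exp(x)*sin(4*x)/328

Characteristic equation r² - 2r + 17 = 0 has discriminant (-2)² - 4·(17) = -64 < 0, so r = 1 ± 4i.
Hence y_h = C1*cos(4*x)*exp(x) + C2*exp(x)*sin(4*x).
Try y_p = A*cos(5*x) + B*sin(5*x). Substituting and equating the coefficients of cos(5x) and sin(5x) gives A = -35/82, B = 14/41, so y_p = -35*cos(5*x)/82 + 14*sin(5*x)/41.
General solution: y = -35*cos(5*x)/82 + 14*sin(5*x)/41 + C1*cos(4*x)*exp(x) + C2*exp(x)*sin(4*x).
Apply the initial conditions: y(0) = -35/82 + C1 = -5 and y'(0) = 70/41 + C1 + 4*C2 = 4. Solving gives C1 = -375/82, C2 = 563/328.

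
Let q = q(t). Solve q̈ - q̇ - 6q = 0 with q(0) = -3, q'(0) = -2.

q = -8*exp(3*t)/5 - 7*exp(-2*t)/5

Characteristic equation r² - r - 6 = 0 factors as (r - 3)(r + 2) = 0, so r = 3, -2.
Hence q_h = C1*exp(3*t) + C2*exp(-2*t).
Apply the initial conditions: q(0) = C1 + C2 = -3 and q'(0) = -2*C2 + 3*C1 = -2. Solving gives C1 = -8/5, C2 = -7/5.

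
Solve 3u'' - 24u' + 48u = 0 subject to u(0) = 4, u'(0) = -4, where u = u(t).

u = 4*exp(4*t) - 20*t*exp(4*t)

Divide through by 3: u'' - 8u' + 16u = 0.
Characteristic equation r² - 8r + 16 = 0 has discriminant (-8)² - 4·(16) = 0, so r = 4 is a repeated root.
Hence u_h = (C1 + C2*t)*exp(4*t).
Apply the initial conditions: u(0) = C1 = 4 and u'(0) = C2 + 4*C1 = -4. Solving gives C1 = 4, C2 = -20.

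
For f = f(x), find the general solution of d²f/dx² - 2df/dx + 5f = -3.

f = -3/5 + C1*cos(2*x)*exp(x) + C2*exp(x)*sin(2*x)

Characteristic equation r² - 2r + 5 = 0 has discriminant (-2)² - 4·(5) = -16 < 0, so r = 1 ± 2i.
Hence f_h = C1*cos(2*x)*exp(x) + C2*exp(x)*sin(2*x).
For the particular solution try f_p = A0. Substituting and matching coefficients of each power of x gives A0 = -3/5, so f_p = -3/5.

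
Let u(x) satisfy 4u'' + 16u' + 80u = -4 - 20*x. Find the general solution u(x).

u = -x/4 + C1*cos(4*x)*exp(-2*x) + C2*exp(-2*x)*sin(4*x)

Divide through by 4: u'' + 4u' + 20u = -1 - 5*x.
Characteristic equation r² + 4r + 20 = 0 has discriminant (4)² - 4·(20) = -64 < 0, so r = -2 ± 4i.
Hence u_h = C1*cos(4*x)*exp(-2*x) + C2*exp(-2*x)*sin(4*x).
For the particular solution try u_p = A0 + A1*x. Substituting and matching coefficients of each power of x gives A0 = 0, A1 = -1/4, so u_p = -x/4.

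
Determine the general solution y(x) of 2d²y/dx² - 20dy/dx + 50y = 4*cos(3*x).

y = -15*sin(3*x)/289 + 8*cos(3*x)/289 + C1*exp(5*x) + C2*x*exp(5*x)

Divide through by 2: y'' - 10y' + 25y = 2*cos(3*x).
Characteristic equation r² - 10r + 25 = 0 has discriminant (-10)² - 4·(25) = 0, so r = 5 is a repeated root.
Hence y_h = (C1 + C2*x)*exp(5*x).
Try y_p = A*cos(3*x) + B*sin(3*x). Substituting and equating the coefficients of cos(3x) and sin(3x) gives A = 8/289, B = -15/289, so y_p = -15*sin(3*x)/289 + 8*cos(3*x)/289.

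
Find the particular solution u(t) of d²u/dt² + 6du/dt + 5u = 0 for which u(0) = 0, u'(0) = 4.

u = -exp(-5*t) + exp(-t)

Characteristic equation r² + 6r + 5 = 0 factors as (r + 1)(r + 5) = 0, so r = -1, -5.
Hence u_h = C1*exp(-t) + C2*exp(-5*t).
Apply the initial conditions: u(0) = C1 + C2 = 0 and u'(0) = -C1 - 5*C2 = 4. Solving gives C1 = 1, C2 = -1.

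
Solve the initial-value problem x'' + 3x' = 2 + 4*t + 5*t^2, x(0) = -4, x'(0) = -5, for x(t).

Characteristic equation r² + 3r = 0 factors as (r + 3)r = 0, so r = -3, 0.
Hence x_h = C1*exp(-3*t) + C2.
Since 0 is a characteristic root (multiplicity 1), multiply the polynomial trial by t: try x_p = t*(A0 + A1*t + A2*t^2). Substituting and matching coefficients of each power of t gives A0 = 16/27, A1 = 1/9, A2 = 5/9, so x_p = t^2/9 + 5*t^3/9 + 16*t/27.
General solution: x = C2 + t^2/9 + 5*t^3/9 + 16*t/27 + C1*exp(-3*t).
Apply the initial conditions: x(0) = C1 + C2 = -4 and x'(0) = 16/27 - 3*C1 = -5. Solving gives C1 = 151/81, C2 = -475/81.

x = -475/81 + t**2/9 + 5*t**3/9 + 16*t/27 + 151*exp(-3*t)/81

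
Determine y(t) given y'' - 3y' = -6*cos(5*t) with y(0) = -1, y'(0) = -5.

Characteristic equation r² - 3r = 0 factors as (r - 3)r = 0, so r = 3, 0.
Hence y_h = C1*exp(3*t) + C2.
Try y_p = A*cos(5*t) + B*sin(5*t). Substituting and equating the coefficients of cos(5t) and sin(5t) gives A = 3/17, B = 9/85, so y_p = 3*cos(5*t)/17 + 9*sin(5*t)/85.
General solution: y = C2 + 3*cos(5*t)/17 + 9*sin(5*t)/85 + C1*exp(3*t).
Apply the initial conditions: y(0) = 3/17 + C1 + C2 = -1 and y'(0) = 9/17 + 3*C1 = -5. Solving gives C1 = -94/51, C2 = 2/3.

y = 2/3 - 94*exp(3*t)/51 + 3*cos(5*t)/17 + 9*sin(5*t)/85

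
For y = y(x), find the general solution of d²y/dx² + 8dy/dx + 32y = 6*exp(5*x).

y = 6*exp(5*x)/97 + C1*cos(4*x)*exp(-4*x) + C2*exp(-4*x)*sin(4*x)

Characteristic equation r² + 8r + 32 = 0 has discriminant (8)² - 4·(32) = -64 < 0, so r = -4 ± 4i.
Hence y_h = C1*cos(4*x)*exp(-4*x) + C2*exp(-4*x)*sin(4*x).
Try y_p = A*exp(5*x). Substituting into the equation and dividing by exp(5*x) gives A = 6/97, so y_p = 6*exp(5*x)/97.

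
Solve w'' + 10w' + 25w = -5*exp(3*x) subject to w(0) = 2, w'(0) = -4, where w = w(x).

Characteristic equation r² + 10r + 25 = 0 has discriminant (10)² - 4·(25) = 0, so r = -5 is a repeated root.
Hence w_h = (C1 + C2*x)*exp(-5*x).
Try w_p = A*exp(3*x). Substituting into the equation and dividing by exp(3*x) gives A = -5/64, so w_p = -5*exp(3*x)/64.
General solution: w = -5*exp(3*x)/64 + C1*exp(-5*x) + C2*x*exp(-5*x).
Apply the initial conditions: w(0) = -5/64 + C1 = 2 and w'(0) = -15/64 + C2 - 5*C1 = -4. Solving gives C1 = 133/64, C2 = 53/8.

w = -5*exp(3*x)/64 + 133*exp(-5*x)/64 + 53*x*exp(-5*x)/8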